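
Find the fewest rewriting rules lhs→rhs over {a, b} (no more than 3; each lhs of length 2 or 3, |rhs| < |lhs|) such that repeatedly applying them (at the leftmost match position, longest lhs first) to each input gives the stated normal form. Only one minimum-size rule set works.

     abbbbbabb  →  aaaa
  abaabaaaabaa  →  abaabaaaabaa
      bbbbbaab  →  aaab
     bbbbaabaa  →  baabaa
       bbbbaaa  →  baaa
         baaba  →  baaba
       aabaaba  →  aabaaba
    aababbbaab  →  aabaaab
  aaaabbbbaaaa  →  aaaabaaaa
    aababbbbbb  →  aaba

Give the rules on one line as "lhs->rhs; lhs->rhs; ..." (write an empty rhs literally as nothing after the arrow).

  | abbbbbabb => abbabb => aaabb => aaaa
  | abaabaaaabaa
  | bbbbbaab => bbaab => aaab
  | bbbbaabaa => baabaa

bb->a; bbb->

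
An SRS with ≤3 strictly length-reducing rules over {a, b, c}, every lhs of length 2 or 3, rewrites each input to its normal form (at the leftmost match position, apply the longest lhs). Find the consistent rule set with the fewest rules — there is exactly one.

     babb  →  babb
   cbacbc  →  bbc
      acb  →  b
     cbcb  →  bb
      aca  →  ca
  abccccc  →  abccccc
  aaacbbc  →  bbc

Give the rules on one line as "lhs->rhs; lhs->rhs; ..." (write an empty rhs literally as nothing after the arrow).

  | babb
  | cbacbc => bacbc => bcbc => bbc
  | acb => cb => b
  | cbcb => bcb => bb

ac->c; cb->b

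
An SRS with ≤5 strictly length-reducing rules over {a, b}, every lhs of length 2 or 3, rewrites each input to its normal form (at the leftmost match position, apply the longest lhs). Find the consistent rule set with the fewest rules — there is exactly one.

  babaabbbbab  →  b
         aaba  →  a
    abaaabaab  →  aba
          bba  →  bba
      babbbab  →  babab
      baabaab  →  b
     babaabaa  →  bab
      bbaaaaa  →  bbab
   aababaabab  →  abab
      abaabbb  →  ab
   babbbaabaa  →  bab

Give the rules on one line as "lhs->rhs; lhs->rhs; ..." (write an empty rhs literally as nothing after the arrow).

aa->; aaa->ab; aab->; abb->a

  | babaabbbbab => babbbbab => babbab => baab => b
  | aaba => a
  | abaaabaab => ababbaab => abaaab => ababb => aba
  | bba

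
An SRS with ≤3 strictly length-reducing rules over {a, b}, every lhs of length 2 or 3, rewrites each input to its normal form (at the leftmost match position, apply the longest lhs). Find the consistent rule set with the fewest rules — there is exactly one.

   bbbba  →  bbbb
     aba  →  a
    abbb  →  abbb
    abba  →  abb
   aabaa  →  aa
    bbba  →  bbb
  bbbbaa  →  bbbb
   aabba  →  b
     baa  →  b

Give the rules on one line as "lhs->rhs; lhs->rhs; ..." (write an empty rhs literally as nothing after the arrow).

  | bbbba => bbbb
  | aba => a
  | abbb
  | abba => abb

aab->; aba->a; ba->b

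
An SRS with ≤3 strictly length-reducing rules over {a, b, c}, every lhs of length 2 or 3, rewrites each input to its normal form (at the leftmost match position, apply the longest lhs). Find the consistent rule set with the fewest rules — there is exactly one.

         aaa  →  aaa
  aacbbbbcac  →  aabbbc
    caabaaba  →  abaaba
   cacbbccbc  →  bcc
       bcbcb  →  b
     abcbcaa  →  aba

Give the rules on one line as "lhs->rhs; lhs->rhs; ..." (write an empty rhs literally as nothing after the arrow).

  | aaa
  | aacbbbbcac => aabbbcac => aabbbc
  | caabaaba => abaaba
  | cacbbccbc => cbbccbc => bccbc => bcc

ca->; cb->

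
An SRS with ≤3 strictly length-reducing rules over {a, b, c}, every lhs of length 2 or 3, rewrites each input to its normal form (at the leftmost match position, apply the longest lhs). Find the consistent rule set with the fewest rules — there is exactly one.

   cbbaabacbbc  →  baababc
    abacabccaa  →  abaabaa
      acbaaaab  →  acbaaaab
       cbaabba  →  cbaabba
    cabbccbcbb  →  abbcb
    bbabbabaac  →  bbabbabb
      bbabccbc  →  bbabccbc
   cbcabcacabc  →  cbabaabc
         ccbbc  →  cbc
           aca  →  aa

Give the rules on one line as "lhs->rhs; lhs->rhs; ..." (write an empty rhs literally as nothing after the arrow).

aac->b; ca->a; cbb->b

  | cbbaabacbbc => baabacbbc => baababc
  | abacabccaa => abaabccaa => abaabcaa => abaabaa
  | acbaaaab
  | cbaabba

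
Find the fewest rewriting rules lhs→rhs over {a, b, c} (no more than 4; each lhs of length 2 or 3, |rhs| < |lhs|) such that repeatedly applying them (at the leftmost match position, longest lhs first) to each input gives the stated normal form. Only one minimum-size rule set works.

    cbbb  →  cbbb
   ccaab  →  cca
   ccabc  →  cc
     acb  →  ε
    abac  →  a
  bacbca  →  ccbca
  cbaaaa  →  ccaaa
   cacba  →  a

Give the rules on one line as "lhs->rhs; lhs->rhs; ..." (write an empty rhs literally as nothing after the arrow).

  | cbbb
  | ccaab => cca
  | ccabc => cc
  | acb => ab => ε

ab->; ac->a; ba->c; cab->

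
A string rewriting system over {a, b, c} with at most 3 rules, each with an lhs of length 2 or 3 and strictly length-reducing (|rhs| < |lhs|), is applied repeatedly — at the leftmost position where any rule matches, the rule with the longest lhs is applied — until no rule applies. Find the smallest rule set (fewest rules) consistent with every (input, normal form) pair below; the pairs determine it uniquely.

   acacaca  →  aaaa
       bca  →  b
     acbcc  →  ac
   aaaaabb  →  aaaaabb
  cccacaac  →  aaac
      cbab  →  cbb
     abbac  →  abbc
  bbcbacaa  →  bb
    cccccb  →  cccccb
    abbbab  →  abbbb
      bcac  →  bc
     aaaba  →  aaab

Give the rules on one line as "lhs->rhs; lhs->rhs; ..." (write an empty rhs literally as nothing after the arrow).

  | acacaca => aacaca => aaaca => aaaa
  | bca => ba => b
  | acbcc => ac
  | aaaaabb

ba->b; ca->a; cbc->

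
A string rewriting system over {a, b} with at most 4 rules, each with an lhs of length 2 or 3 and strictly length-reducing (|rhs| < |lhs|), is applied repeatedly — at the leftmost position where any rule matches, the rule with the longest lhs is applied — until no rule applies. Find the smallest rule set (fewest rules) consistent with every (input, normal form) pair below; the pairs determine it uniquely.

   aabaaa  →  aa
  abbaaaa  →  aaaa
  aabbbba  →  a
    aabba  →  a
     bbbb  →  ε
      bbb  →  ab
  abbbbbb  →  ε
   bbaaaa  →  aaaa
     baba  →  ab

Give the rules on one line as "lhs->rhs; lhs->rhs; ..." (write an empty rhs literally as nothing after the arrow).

  | aabaaa => abbaa => bbaa => aa
  | abbaaaa => bbaaaa => aaaa
  | aabbbba => abbbba => bbbba => abba => bba => a
  | aabba => abba => bba => a

aba->bb; abb->bb; bb->; bbb->ab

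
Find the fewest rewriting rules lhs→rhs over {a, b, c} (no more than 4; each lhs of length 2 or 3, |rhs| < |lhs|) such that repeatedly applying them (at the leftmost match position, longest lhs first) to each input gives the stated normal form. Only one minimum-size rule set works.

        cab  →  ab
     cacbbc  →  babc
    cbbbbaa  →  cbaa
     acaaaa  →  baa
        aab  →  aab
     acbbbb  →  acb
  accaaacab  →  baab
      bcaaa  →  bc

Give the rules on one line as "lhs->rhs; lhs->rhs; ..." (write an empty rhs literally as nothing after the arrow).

aaa->bc; bb->b; ca->a; cac->ba

  | cab => ab
  | cacbbc => babbc => babc
  | cbbbbaa => cbbbaa => cbbaa => cbaa
  | acaaaa => aaaaa => bcaa => baa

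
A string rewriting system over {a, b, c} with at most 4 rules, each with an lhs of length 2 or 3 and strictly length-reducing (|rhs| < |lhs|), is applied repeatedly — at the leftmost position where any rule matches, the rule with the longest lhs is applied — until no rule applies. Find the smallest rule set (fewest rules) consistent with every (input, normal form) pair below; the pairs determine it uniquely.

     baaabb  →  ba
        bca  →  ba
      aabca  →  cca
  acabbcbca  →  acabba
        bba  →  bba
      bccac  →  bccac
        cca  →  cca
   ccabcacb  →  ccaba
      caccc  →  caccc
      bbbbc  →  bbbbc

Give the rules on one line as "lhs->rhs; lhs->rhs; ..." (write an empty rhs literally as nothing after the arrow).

aab->c; bca->ba; cb->

  | baaabb => bacb => ba
  | bca => ba
  | aabca => cca
  | acabbcbca => acabbca => acabba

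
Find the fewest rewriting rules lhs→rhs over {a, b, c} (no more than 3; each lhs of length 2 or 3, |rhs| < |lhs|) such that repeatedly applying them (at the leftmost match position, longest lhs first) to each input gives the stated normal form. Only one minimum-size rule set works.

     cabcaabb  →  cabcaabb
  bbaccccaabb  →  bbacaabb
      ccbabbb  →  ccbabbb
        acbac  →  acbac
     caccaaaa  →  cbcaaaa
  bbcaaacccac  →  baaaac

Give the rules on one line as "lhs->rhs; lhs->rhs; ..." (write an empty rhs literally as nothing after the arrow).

bbc->b; cac->cb; ccc->

  | cabcaabb
  | bbaccccaabb => bbacaabb
  | ccbabbb
  | acbac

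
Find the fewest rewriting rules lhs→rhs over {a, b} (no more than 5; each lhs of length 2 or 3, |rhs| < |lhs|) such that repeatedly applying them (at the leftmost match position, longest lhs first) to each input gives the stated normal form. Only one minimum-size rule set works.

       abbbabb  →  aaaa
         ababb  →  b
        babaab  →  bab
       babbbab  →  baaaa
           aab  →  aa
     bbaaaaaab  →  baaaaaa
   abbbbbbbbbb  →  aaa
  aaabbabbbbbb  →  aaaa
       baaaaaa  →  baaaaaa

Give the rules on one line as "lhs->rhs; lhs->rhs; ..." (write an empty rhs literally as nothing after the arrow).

  | abbbabb => aaaabb => aaaab => aaaa
  | ababb => bb => b
  | babaab => bab
  | babbbab => baaaab => baaaa

aab->aa; aba->; bb->b; bbb->aa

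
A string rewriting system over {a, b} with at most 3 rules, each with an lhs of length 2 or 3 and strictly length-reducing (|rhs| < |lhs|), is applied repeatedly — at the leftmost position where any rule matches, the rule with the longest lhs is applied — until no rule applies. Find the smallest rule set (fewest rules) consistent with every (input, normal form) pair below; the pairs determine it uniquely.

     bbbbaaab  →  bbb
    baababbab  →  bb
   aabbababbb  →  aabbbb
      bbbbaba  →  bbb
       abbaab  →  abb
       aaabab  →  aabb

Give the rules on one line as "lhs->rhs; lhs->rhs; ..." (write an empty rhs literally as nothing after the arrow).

  | bbbbaaab => bbbab => bbb
  | baababbab => babbab => bbab => bb
  | aabbababbb => aabbabbb => aabbbb
  | bbbbaba => bbbba => bbb

aba->b; ba->; baa->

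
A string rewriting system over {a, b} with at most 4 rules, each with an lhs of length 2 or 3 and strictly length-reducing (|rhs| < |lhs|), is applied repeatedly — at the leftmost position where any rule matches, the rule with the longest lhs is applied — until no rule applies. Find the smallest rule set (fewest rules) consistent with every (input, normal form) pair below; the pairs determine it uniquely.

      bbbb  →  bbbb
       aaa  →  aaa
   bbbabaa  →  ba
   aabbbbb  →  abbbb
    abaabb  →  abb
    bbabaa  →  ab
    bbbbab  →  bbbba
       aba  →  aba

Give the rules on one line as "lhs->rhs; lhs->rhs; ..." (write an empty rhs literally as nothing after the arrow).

aab->a; baa->ab; bab->ba

  | bbbb
  | aaa
  | bbbabaa => bbbaaa => bbaba => bbaa => bab => ba
  | aabbbbb => abbbb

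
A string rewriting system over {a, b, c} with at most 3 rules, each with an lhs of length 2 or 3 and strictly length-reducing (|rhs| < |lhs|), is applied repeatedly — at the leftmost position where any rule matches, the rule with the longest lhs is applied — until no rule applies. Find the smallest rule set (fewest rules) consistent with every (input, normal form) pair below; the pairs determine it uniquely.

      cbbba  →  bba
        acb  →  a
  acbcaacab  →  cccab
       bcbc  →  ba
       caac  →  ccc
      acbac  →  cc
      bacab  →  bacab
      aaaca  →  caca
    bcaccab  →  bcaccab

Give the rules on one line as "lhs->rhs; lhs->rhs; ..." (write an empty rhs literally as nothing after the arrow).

  | cbbba => bba
  | acb => a
  | acbcaacab => aaaacab => caacab => cccab
  | bcbc => ba

aa->c; cb->; cbc->a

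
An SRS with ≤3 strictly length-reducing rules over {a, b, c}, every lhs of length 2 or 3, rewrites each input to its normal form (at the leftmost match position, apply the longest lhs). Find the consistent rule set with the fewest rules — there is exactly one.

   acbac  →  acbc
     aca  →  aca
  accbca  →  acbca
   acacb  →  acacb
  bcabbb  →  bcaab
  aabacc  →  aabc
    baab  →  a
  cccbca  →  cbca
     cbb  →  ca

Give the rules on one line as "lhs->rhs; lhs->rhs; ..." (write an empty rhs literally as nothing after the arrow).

ba->b; bb->a; cc->c

  | acbac => acbc
  | aca
  | accbca => acbca
  | acacb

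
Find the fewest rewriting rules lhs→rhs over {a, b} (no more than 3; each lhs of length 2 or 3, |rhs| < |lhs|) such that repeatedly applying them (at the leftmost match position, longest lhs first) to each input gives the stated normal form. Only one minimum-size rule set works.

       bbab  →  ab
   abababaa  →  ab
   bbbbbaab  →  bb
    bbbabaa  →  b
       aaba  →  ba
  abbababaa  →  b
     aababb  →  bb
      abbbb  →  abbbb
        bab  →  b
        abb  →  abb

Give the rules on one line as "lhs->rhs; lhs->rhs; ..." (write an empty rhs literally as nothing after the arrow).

aa->; bab->b; bba->a

  | bbab => ab
  | abababaa => ababaa => abaa => ab
  | bbbbbaab => bbbaab => baab => bb
  | bbbabaa => babaa => baa => b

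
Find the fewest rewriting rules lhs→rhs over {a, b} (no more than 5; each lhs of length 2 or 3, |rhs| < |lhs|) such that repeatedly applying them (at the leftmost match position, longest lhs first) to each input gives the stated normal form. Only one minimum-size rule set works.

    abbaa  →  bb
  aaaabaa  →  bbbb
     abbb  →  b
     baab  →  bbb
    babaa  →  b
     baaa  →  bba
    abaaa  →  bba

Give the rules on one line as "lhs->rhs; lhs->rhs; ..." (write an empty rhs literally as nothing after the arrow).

  | abbaa => abaa => baa => bb
  | aaaabaa => baabaa => bbbaa => bbbb
  | abbb => abb => ab => b
  | baab => bbb

aa->b; ab->b; abb->ab; bab->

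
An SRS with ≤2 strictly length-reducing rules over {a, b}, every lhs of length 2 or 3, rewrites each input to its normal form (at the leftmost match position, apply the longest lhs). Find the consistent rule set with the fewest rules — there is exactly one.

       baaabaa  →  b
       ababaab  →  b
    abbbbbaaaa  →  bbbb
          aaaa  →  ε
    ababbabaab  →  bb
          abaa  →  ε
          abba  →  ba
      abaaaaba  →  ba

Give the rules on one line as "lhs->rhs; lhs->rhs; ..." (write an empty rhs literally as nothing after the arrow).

  | baaabaa => babaa => baa => b
  | ababaab => abaab => aab => b
  | abbbbbaaaa => bbbbaaaa => bbbbaa => bbbb
  | aaaa => aa => ε

aa->; ab->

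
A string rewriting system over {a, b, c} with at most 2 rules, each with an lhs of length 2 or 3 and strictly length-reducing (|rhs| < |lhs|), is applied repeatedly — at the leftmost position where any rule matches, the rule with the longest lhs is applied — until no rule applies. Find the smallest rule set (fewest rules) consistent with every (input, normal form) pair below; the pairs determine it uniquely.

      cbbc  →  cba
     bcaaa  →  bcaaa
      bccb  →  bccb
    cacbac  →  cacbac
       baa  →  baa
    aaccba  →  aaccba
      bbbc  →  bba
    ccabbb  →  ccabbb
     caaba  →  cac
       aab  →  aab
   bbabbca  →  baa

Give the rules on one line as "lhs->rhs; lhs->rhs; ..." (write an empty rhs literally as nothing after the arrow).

  | cbbc => cba
  | bcaaa
  | bccb
  | cacbac

aba->c; bbc->ba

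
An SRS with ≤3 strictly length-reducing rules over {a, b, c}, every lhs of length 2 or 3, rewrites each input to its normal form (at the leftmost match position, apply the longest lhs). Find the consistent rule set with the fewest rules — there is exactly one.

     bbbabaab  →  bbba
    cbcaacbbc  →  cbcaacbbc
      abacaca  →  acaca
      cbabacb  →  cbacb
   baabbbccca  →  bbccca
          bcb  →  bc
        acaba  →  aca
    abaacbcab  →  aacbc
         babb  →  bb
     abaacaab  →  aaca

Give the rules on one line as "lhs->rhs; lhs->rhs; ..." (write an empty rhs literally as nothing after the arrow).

  | bbbabaab => bbbaab => bbba
  | cbcaacbbc
  | abacaca => acaca
  | cbabacb => cbacb

ab->; bcb->bc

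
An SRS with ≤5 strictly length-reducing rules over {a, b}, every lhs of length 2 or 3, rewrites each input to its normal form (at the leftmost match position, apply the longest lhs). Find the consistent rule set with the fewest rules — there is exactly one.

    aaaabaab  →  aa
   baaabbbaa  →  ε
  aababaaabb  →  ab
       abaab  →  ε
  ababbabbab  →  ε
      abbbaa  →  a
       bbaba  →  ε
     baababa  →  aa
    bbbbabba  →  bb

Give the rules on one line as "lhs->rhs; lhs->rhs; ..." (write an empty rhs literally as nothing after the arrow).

aab->; abb->; ba->; bab->ba

  | aaaabaab => aaaab => aa
  | baaabbbaa => aabbbaa => bbaa => ba => ε
  | aababaaabb => abaaabb => aaabb => ab
  | abaab => aab => ε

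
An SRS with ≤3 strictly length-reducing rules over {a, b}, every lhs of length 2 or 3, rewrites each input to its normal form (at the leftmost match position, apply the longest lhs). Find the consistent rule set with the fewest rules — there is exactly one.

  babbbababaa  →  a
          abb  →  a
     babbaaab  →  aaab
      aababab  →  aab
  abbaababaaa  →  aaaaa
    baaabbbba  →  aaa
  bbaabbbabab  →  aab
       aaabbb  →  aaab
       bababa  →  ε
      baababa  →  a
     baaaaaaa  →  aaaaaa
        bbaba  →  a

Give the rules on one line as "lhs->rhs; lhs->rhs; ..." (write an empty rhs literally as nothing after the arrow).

ba->; bb->

  | babbbababaa => bbbababaa => bababaa => babaa => baa => a
  | abb => a
  | babbaaab => bbaaab => aaab
  | aababab => aabab => aab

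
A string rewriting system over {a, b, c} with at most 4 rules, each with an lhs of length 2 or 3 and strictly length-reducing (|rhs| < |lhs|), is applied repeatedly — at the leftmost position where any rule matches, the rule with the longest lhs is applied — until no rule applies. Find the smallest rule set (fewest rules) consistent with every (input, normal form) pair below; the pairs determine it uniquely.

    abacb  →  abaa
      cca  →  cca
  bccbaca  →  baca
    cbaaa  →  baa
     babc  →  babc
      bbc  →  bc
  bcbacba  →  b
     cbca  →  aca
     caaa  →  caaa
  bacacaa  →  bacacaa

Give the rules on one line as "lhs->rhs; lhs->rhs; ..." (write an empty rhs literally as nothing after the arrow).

bb->b; cb->a; cba->b

  | abacb => abaa
  | cca
  | bccbaca => bcbca => baca
  | cbaaa => baa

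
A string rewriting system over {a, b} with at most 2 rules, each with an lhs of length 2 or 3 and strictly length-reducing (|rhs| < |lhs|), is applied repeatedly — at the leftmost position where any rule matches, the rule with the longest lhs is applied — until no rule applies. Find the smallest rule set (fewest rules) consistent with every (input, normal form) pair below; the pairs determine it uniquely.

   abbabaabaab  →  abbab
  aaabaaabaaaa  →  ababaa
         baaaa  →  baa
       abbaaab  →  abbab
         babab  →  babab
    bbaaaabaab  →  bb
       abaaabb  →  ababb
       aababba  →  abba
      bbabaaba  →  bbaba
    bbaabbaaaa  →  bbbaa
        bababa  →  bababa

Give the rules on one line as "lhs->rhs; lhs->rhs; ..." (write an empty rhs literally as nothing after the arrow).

  | abbabaabaab => abbabaab => abbab
  | aaabaaabaaaa => abaaabaaaa => ababaaaa => ababaa
  | baaaa => baa
  | abbaaab => abbab

aaa->a; aab->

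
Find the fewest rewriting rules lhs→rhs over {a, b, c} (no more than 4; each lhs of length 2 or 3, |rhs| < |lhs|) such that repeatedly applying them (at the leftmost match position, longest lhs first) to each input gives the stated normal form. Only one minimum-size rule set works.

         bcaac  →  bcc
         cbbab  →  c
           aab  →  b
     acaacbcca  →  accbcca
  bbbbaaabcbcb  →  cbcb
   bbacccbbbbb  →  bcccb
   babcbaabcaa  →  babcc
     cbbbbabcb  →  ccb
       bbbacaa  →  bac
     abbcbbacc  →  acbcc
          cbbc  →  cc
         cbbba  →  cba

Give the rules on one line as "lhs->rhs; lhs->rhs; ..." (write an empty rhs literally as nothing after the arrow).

  | bcaac => bcc
  | cbbab => cbb => c
  | aab => b
  | acaacbcca => accbcca

aa->; bb->; bba->b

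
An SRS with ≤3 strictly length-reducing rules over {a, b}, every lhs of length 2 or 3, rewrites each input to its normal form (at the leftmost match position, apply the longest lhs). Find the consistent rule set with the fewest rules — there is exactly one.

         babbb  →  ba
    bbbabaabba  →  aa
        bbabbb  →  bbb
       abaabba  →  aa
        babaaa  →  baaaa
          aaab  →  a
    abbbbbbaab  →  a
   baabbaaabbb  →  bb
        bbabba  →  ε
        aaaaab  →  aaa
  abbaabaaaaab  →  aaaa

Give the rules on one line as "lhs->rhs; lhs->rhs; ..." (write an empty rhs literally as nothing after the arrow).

aab->; ab->a; bba->

  | babbb => babb => bab => ba
  | bbbabaabba => bbaabba => abba => aba => aa
  | bbabbb => bbb
  | abaabba => aaabba => aba => aa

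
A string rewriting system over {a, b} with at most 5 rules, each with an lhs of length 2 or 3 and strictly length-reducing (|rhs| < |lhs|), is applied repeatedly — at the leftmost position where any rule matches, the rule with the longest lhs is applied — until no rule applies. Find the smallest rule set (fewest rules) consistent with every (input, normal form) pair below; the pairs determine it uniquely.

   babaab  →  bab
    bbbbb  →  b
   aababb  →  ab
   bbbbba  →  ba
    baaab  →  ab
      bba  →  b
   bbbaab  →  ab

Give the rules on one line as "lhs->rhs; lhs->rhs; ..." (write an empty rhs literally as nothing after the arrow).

  | babaab => bab
  | bbbbb => abbb => b
  | aababb => bbabb => aabb => bbb => ab
  | bbbbba => abbba => ba

aa->b; abb->; baa->; bb->a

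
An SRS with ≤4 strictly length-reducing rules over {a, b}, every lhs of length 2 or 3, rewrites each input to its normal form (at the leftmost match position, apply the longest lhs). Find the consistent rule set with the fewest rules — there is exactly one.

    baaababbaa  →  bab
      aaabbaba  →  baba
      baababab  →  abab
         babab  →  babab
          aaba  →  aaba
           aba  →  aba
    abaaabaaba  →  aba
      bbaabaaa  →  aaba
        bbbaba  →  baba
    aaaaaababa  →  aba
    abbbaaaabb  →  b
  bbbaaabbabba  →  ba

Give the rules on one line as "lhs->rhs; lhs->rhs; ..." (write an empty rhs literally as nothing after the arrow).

aaa->ba; abb->; baa->b; bb->

  | baaababbaa => bababbaa => babaa => bab
  | aaabbaba => babbaba => baba
  | baababab => bbabab => abab
  | babab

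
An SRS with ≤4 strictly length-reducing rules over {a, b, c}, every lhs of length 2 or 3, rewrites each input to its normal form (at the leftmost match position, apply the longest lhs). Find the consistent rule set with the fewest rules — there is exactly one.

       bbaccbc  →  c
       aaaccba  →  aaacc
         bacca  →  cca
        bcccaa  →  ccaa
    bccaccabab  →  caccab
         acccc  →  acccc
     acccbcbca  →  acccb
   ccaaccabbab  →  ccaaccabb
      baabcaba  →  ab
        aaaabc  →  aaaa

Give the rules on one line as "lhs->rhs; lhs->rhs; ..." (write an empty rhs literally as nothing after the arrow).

ba->; bc->; bca->b

  | bbaccbc => bccbc => cbc => c
  | aaaccba => aaacc
  | bacca => cca
  | bcccaa => ccaa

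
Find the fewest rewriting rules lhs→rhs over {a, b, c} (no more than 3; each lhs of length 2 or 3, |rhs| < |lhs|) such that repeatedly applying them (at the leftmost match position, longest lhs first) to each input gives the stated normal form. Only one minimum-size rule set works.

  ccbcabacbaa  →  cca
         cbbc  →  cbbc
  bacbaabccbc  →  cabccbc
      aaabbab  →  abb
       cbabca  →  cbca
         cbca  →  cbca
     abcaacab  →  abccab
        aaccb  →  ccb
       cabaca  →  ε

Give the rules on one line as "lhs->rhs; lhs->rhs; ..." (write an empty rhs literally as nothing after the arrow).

aa->; ba->; cac->a

  | ccbcabacbaa => ccbcacbaa => ccbabaa => ccbaa => cca
  | cbbc
  | bacbaabccbc => cbaabccbc => cabccbc
  | aaabbab => abbab => abb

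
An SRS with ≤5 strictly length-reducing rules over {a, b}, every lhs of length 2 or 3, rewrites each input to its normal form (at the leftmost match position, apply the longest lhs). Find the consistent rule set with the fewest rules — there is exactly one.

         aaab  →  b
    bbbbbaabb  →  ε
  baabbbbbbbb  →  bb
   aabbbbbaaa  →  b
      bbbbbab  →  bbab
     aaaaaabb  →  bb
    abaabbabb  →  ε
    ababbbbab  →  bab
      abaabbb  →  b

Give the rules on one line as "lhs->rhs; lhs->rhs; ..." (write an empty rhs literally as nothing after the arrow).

aaa->; aab->; abb->; bbb->

  | aaab => b
  | bbbbbaabb => bbaabb => bbb => ε
  | baabbbbbbbb => bbbbbbbb => bbbbb => bb
  | aabbbbbaaa => bbbbaaa => baaa => b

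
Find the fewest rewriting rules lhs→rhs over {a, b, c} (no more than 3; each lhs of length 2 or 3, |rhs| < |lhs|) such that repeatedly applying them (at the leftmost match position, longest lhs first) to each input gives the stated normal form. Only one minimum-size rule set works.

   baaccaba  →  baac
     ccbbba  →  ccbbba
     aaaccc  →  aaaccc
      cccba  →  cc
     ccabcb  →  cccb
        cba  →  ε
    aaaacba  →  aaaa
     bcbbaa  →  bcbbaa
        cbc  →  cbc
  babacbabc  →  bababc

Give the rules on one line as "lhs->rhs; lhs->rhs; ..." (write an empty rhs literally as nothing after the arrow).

  | baaccaba => baacca => baac
  | ccbbba
  | aaaccc
  | cccba => cc

ca->; cab->c; cba->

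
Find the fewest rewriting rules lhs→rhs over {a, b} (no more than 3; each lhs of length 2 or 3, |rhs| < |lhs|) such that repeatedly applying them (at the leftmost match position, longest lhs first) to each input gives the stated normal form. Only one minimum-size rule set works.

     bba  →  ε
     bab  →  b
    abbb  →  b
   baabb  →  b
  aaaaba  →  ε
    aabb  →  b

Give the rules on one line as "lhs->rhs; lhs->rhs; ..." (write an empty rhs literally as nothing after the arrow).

  | bba => ba => ε
  | bab => b
  | abbb => bbb => bb => b
  | baabb => abb => bb => b

ab->b; ba->; bb->b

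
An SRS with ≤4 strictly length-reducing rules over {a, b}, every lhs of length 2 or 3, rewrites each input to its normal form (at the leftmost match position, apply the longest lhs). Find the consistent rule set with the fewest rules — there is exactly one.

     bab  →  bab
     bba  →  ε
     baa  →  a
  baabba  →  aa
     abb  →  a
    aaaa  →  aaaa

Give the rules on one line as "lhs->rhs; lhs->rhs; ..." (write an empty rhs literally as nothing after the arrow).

  | bab
  | bba => ε
  | baa => a
  | baabba => abba => aa

abb->a; baa->a; bba->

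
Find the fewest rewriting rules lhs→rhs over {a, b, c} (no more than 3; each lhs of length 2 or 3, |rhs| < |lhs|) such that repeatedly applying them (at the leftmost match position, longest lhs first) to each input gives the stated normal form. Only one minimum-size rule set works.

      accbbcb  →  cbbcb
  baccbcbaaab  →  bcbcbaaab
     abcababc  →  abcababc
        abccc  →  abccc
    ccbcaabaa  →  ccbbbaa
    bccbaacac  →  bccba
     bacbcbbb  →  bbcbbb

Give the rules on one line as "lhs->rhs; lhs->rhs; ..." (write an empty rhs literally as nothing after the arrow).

ac->; caa->b

  | accbbcb => cbbcb
  | baccbcbaaab => bcbcbaaab
  | abcababc
  | abccc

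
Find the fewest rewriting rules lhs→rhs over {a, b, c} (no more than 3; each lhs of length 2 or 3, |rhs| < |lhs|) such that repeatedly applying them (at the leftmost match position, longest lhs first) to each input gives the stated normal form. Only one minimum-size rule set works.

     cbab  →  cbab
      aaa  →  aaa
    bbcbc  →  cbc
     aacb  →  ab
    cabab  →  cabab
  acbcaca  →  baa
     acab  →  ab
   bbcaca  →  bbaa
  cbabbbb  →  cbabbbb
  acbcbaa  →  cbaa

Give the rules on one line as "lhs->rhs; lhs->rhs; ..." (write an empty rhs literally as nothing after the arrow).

ac->; bcb->cb; cac->a

  | cbab
  | aaa
  | bbcbc => bcbc => cbc
  | aacb => ab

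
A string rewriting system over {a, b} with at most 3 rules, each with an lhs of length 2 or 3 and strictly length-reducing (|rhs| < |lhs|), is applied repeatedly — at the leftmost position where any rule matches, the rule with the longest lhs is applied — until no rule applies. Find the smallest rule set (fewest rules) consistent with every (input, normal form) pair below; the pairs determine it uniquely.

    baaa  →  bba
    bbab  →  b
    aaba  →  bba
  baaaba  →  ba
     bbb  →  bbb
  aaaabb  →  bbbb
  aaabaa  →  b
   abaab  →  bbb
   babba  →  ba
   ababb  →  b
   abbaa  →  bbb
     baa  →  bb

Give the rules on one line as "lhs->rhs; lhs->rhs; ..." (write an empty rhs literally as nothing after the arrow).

  | baaa => bba
  | bbab => b
  | aaba => bba
  | baaaba => bbaba => ba

aa->b; ab->b; bab->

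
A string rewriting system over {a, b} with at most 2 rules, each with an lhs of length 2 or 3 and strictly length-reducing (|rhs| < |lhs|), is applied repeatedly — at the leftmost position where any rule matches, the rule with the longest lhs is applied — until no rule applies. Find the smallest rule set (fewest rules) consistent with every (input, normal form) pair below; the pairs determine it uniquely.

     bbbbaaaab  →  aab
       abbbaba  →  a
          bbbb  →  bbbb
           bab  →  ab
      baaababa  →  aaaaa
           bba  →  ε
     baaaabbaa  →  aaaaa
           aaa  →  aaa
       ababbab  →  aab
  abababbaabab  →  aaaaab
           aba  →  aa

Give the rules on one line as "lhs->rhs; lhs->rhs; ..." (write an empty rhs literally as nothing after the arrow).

  | bbbbaaaab => bbaaab => aab
  | abbbaba => abba => a
  | bbbb
  | bab => ab

ba->a; bba->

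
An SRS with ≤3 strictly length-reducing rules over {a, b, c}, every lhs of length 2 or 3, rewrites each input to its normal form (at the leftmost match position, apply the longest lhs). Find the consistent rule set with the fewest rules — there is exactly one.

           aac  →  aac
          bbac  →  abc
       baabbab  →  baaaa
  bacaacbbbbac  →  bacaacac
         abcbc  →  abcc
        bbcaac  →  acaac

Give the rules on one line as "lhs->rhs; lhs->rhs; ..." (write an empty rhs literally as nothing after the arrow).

  | aac
  | bbac => abc
  | baabbab => baaabb => baaaa
  | bacaacbbbbac => bacaacbbbac => bacaacbbac => bacaacbac => bacaacac

bb->a; bba->ab; cb->c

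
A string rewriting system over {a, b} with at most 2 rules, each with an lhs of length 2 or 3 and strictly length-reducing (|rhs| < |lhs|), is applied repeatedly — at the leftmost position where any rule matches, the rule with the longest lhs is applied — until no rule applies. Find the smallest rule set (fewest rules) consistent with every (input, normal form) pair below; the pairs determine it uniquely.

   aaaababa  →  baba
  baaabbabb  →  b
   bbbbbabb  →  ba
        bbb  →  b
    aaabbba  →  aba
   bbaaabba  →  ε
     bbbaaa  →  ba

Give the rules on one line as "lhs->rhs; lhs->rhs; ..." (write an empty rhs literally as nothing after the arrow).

aa->; bb->

  | aaaababa => aababa => baba
  | baaabbabb => babbabb => baabb => bbb => b
  | bbbbbabb => bbbabb => babb => ba
  | bbb => b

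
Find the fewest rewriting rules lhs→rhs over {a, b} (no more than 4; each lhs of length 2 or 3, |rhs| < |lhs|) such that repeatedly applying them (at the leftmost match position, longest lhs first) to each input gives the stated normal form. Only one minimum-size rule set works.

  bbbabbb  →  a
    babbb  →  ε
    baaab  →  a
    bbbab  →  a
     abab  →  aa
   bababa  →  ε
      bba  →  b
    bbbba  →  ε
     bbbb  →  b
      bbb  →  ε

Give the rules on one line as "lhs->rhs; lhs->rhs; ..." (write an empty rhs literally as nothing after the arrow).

ab->a; ba->; baa->; bbb->

  | bbbabbb => abbb => abb => ab => a
  | babbb => bbb => ε
  | baaab => ab => a
  | bbbab => ab => a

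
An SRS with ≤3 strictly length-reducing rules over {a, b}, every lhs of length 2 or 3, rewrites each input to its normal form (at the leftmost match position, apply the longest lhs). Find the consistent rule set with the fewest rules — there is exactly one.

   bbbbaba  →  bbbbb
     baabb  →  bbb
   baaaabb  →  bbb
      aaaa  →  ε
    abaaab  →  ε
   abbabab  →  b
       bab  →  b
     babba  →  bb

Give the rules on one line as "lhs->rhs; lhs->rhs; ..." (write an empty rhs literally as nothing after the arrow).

aa->; ab->; bba->bb

  | bbbbaba => bbbbba => bbbbb
  | baabb => bbb
  | baaaabb => baabb => bbb
  | aaaa => aa => ε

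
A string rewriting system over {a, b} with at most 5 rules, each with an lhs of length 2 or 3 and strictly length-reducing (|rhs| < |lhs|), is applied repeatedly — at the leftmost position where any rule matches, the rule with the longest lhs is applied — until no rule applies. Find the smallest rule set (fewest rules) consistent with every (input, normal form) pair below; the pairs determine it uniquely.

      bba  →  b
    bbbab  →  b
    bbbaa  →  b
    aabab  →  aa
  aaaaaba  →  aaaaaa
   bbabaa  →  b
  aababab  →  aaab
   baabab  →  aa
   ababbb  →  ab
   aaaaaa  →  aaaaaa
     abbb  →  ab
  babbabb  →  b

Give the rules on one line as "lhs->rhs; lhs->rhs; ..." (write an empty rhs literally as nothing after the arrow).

ba->a; bab->; bb->b; bba->bb

  | bba => bb => b
  | bbbab => bbab => bbb => bb => b
  | bbbaa => bbaa => bba => bb => b
  | aabab => aa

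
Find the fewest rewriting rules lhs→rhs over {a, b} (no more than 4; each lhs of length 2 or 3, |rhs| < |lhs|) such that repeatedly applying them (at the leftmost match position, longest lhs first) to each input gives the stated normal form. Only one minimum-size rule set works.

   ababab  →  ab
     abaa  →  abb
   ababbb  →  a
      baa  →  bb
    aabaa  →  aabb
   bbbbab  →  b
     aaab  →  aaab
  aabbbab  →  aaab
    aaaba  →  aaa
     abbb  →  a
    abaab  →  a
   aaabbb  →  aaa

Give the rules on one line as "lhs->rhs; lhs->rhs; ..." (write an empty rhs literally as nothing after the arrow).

  | ababab => abab => ab
  | abaa => abb
  | ababbb => abbb => a
  | baa => bb

ba->; baa->bb; bbb->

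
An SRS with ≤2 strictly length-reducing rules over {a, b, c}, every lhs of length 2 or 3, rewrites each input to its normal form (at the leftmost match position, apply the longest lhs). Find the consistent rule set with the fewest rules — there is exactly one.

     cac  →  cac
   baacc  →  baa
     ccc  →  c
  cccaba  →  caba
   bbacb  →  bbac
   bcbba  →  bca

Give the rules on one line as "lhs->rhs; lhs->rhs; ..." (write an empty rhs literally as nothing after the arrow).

  | cac
  | baacc => baa
  | ccc => c
  | cccaba => caba

cb->c; cc->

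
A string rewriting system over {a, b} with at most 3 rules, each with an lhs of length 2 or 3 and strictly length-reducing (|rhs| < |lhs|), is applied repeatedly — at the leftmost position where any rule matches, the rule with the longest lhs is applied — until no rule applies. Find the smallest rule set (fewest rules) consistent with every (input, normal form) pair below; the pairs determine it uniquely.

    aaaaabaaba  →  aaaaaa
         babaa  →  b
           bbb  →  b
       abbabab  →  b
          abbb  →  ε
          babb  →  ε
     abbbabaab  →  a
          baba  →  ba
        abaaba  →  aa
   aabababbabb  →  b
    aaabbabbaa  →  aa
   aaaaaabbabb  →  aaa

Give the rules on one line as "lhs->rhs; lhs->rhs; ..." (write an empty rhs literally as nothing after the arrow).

ab->; baa->b; bb->

  | aaaaabaaba => aaaaaaba => aaaaaa
  | babaa => baa => b
  | bbb => b
  | abbabab => babab => bab => b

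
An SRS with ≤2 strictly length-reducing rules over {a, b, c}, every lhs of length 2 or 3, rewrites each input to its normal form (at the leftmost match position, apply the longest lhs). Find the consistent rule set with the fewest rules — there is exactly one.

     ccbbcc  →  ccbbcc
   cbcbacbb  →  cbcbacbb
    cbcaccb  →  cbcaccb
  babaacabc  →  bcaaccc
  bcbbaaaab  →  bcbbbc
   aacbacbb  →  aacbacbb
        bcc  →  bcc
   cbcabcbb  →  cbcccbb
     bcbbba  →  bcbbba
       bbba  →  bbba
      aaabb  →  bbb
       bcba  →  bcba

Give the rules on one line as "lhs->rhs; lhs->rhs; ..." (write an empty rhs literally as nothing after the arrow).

  | ccbbcc
  | cbcbacbb
  | cbcaccb
  | babaacabc => bcaacabc => bcaaccc

aaa->b; ab->c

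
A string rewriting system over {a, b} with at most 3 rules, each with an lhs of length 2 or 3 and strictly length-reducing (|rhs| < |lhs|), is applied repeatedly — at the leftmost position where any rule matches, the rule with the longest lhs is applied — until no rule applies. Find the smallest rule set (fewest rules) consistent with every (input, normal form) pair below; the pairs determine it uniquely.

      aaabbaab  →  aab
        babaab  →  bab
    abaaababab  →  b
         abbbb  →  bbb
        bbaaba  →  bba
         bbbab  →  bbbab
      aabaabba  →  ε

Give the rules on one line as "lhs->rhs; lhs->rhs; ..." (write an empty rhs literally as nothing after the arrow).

aba->; abb->b

  | aaabbaab => aabaab => aab
  | babaab => bab
  | abaaababab => aababab => abab => b
  | abbbb => bbb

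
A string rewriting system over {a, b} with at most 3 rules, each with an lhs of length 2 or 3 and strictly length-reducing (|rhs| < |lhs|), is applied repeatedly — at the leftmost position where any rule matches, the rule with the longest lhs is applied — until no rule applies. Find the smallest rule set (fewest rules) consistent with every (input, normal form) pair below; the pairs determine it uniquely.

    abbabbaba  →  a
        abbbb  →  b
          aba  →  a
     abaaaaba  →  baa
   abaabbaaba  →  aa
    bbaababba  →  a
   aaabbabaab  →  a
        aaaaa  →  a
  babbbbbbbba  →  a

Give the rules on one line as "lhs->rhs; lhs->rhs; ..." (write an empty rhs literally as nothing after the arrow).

  | abbabbaba => babbaba => bbaba => aba => a
  | abbbb => bbb => b
  | aba => a
  | abaaaaba => aaaaba => baaba => baa

aaa->ba; ab->; bb->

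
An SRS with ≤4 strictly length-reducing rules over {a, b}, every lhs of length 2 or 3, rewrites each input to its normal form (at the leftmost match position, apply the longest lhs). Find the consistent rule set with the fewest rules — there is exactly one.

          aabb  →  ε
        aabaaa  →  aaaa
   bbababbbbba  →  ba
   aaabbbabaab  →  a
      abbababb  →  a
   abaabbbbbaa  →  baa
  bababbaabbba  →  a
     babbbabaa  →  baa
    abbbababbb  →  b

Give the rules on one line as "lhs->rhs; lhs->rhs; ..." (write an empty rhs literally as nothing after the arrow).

  | aabb => ab => ε
  | aabaaa => aaaa
  | bbababbbbba => aababbbbba => aabbbbba => abbbba => bbba => ba
  | aaabbbabaab => aabbabaab => ababaab => abaab => aab => a

ab->; bb->a; bbb->b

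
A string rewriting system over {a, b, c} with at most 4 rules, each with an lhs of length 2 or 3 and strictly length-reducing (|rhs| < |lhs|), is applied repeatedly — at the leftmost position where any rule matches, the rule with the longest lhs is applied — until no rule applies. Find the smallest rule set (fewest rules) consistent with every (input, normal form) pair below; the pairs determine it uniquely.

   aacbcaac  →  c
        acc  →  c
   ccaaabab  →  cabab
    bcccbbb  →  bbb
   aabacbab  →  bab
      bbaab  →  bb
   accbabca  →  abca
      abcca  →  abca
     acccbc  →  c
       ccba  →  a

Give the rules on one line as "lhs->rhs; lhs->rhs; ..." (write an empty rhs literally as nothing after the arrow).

aa->c; ac->; cb->; cc->c

  | aacbcaac => ccbcaac => cbcaac => caac => ccc => cc => c
  | acc => c
  | ccaaabab => caaabab => ccabab => cabab
  | bcccbbb => bccbbb => bcbbb => bbb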